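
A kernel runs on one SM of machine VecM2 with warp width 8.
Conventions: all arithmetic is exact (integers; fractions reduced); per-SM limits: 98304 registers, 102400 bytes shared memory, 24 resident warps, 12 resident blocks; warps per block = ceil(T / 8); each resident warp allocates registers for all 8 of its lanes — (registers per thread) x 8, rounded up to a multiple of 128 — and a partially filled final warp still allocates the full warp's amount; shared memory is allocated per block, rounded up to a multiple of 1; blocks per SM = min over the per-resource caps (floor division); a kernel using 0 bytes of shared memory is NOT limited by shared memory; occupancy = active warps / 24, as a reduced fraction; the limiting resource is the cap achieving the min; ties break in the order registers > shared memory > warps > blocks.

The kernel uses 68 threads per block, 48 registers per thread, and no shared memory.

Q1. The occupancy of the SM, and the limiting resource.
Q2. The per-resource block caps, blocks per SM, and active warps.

Answer: occupancy 3/4, limited by warps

registers: 28 blocks
shared memory: no limit (kernel uses none)
warps: 2 blocks
blocks: 12 blocks

Answer: 2 blocks, 18 active warps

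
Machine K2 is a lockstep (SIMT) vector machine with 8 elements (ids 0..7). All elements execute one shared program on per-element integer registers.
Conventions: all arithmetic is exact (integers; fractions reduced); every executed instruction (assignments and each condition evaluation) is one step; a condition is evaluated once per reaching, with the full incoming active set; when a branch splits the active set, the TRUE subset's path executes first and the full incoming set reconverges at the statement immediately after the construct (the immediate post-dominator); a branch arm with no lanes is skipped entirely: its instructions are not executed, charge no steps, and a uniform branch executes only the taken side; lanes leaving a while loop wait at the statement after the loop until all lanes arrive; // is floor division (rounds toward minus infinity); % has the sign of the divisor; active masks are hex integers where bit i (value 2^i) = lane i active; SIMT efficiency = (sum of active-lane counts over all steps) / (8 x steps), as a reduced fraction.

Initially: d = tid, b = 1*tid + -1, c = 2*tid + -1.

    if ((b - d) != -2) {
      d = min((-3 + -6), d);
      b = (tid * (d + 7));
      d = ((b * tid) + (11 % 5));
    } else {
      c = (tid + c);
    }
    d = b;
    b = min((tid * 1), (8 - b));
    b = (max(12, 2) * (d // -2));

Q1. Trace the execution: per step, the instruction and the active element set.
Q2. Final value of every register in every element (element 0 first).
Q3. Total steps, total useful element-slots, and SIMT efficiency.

step 0: eval ((b - d) != -2)         0xff
step 1: d <- min((-3 + -6), d)       0xff
step 2: b <- (tid * (d + 7))         0xff
step 3: d <- ((b * tid) + (11 % 5))  0xff
step 4: d <- b                       0xff
step 5: b <- min((tid * 1), (8 - b)) 0xff
step 6: b <- (max(12, 2) * (d // -2)) 0xff

Answer: 7 steps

d: 0,-2,-4,-6,-8,-10,-12,-14
b: 0,12,24,36,48,60,72,84
c: -1,1,3,5,7,9,11,13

steps = 7; useful = 56; efficiency = 56/56 = 1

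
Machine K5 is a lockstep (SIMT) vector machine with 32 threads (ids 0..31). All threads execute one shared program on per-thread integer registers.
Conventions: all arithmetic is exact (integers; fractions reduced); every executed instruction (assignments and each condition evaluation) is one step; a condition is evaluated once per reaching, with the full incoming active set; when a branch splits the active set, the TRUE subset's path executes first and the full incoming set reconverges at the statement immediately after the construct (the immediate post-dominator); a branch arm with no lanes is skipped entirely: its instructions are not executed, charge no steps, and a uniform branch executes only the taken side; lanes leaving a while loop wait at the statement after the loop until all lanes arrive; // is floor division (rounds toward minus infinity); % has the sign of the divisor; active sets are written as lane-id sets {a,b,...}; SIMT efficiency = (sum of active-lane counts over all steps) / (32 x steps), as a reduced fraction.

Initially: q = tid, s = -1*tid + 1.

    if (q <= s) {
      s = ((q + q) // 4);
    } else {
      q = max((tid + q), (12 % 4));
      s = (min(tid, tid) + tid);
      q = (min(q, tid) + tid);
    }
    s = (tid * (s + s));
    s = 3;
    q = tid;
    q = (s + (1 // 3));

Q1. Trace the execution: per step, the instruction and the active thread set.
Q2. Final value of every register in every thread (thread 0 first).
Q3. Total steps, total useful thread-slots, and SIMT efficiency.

step 0: eval (q <= s)                {0,1,2,3,4,5,6,7,8,9,10,11,12,13,14,15,16,17,18,19,20,21,22,23,24,25,26,27,28,29,30,31}
step 1: s <- ((q + q) // 4)          {0}
step 2: q <- max((tid + q), (12 % 4)) {1,2,3,4,5,6,7,8,9,10,11,12,13,14,15,16,17,18,19,20,21,22,23,24,25,26,27,28,29,30,31}
step 3: s <- (min(tid, tid) + tid)   {1,2,3,4,5,6,7,8,9,10,11,12,13,14,15,16,17,18,19,20,21,22,23,24,25,26,27,28,29,30,31}
step 4: q <- (min(q, tid) + tid)     {1,2,3,4,5,6,7,8,9,10,11,12,13,14,15,16,17,18,19,20,21,22,23,24,25,26,27,28,29,30,31}
step 5: s <- (tid * (s + s))         {0,1,2,3,4,5,6,7,8,9,10,11,12,13,14,15,16,17,18,19,20,21,22,23,24,25,26,27,28,29,30,31}
step 6: s <- 3                       {0,1,2,3,4,5,6,7,8,9,10,11,12,13,14,15,16,17,18,19,20,21,22,23,24,25,26,27,28,29,30,31}
step 7: q <- tid                     {0,1,2,3,4,5,6,7,8,9,10,11,12,13,14,15,16,17,18,19,20,21,22,23,24,25,26,27,28,29,30,31}
step 8: q <- (s + (1 // 3))          {0,1,2,3,4,5,6,7,8,9,10,11,12,13,14,15,16,17,18,19,20,21,22,23,24,25,26,27,28,29,30,31}

Answer: 9 steps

q: 3,3,3,3,3,3,3,3,3,3,3,3,3,3,3,3,3,3,3,3,3,3,3,3,3,3,3,3,3,3,3,3
s: 3,3,3,3,3,3,3,3,3,3,3,3,3,3,3,3,3,3,3,3,3,3,3,3,3,3,3,3,3,3,3,3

steps = 9; useful = 254; efficiency = 254/288 = 127/144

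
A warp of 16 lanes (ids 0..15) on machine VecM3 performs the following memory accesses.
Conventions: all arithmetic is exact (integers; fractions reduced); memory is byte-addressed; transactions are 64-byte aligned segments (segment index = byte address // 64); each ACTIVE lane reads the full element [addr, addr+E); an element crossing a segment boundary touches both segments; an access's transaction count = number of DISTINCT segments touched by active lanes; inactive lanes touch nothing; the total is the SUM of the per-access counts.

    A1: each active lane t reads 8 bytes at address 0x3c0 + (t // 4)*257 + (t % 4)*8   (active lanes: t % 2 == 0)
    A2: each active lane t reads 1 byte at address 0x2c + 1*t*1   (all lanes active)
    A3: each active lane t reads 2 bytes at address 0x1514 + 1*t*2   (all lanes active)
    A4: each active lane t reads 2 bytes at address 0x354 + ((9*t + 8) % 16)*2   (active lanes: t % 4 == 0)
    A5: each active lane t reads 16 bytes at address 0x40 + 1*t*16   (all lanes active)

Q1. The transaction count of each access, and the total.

A1: 4 transactions
A2: 1 transaction
A3: 1 transaction
A4: 1 transaction
A5: 4 transactions

Answer: 4,1,1,1,4; total 11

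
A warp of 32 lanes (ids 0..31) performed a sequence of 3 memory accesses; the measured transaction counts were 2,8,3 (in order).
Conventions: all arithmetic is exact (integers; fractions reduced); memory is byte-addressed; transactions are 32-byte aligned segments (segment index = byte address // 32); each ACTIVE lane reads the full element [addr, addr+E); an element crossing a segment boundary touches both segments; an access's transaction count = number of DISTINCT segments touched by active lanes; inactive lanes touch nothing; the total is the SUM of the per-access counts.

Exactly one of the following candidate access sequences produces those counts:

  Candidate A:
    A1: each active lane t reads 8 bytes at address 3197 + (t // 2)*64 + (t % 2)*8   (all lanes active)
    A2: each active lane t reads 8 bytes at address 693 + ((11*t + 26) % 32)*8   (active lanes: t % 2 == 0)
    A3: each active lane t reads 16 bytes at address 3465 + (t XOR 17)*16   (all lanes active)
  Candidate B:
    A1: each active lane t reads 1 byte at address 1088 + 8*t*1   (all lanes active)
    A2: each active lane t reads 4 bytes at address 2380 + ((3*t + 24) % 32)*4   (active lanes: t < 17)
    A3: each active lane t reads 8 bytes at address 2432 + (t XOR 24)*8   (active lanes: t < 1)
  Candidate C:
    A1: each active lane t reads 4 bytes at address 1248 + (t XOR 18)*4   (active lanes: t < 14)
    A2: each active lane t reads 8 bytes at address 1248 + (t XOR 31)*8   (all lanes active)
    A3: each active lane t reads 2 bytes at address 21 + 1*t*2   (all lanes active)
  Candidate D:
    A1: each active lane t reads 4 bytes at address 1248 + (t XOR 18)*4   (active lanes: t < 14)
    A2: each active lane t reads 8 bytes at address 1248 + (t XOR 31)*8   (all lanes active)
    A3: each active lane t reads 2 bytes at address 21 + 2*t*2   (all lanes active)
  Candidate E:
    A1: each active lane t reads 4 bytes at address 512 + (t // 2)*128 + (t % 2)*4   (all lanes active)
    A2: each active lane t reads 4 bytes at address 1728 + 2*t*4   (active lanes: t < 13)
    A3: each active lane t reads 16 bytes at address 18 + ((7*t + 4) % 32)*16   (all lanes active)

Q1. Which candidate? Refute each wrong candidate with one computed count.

A: A1 gives 32 transactions, not 2
B: A1 gives 8 transactions, not 2
D: A3 gives 5 transactions, not 3
E: A1 gives 16 transactions, not 2
C: all counts match (2,8,3)

Answer: C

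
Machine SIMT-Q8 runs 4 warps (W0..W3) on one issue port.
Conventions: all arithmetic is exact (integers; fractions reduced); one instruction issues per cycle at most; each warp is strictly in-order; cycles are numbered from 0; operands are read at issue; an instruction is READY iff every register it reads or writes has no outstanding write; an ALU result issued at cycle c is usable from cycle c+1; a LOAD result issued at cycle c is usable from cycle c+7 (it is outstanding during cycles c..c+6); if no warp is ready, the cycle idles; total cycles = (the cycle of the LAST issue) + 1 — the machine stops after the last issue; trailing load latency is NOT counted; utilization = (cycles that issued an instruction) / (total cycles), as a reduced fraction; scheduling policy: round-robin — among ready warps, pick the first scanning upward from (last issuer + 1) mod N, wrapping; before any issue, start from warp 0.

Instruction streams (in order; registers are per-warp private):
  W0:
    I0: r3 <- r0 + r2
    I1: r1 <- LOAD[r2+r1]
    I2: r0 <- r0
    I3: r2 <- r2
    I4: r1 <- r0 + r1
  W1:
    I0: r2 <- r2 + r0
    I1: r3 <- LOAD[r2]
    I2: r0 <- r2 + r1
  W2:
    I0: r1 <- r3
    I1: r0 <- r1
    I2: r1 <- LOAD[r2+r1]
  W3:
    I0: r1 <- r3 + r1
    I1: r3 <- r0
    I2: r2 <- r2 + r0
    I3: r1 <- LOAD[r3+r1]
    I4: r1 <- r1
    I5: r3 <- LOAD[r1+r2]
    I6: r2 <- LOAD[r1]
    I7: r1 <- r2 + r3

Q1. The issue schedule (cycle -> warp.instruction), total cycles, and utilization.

cycle 0: W0.I0
cycle 1: W1.I0
cycle 2: W2.I0
cycle 3: W3.I0
cycle 4: W0.I1
cycle 5: W1.I1
cycle 6: W2.I1
cycle 7: W3.I1
cycle 8: W0.I2
cycle 9: W1.I2
cycle 10: W2.I2
cycle 11: W3.I2
cycle 12: W0.I3
cycle 13: W3.I3
cycle 14: W0.I4
cycle 15: idle
cycle 16: idle
cycle 17: idle
cycle 18: idle
cycle 19: idle
cycle 20: W3.I4
cycle 21: W3.I5
cycle 22: W3.I6
cycle 23: idle
cycle 24: idle
cycle 25: idle
cycle 26: idle
cycle 27: idle
cycle 28: idle
cycle 29: W3.I7

Answer: 30 cycles, utilization 19/30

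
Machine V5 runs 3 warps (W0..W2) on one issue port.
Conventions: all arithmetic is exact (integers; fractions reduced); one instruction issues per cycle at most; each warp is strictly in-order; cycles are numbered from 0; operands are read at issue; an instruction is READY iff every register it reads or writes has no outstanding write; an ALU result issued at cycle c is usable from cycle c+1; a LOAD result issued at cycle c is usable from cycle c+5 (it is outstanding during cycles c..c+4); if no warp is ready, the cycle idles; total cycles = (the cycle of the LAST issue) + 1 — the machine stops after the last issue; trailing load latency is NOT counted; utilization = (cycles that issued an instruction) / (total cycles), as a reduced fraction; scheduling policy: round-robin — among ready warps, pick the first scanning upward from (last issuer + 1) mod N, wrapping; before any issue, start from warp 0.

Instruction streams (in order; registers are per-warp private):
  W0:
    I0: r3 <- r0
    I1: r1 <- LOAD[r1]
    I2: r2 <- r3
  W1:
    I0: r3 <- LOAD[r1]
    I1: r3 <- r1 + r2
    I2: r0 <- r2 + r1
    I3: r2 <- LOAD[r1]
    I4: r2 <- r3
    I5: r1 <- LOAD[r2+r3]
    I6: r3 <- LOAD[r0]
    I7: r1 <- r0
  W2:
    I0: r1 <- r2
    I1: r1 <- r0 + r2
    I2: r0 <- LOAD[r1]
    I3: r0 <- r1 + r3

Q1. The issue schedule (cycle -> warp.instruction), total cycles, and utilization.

cycle 0: W0.I0
cycle 1: W1.I0
cycle 2: W2.I0
cycle 3: W0.I1
cycle 4: W2.I1
cycle 5: W0.I2
cycle 6: W1.I1
cycle 7: W2.I2
cycle 8: W1.I2
cycle 9: W1.I3
cycle 10: idle
cycle 11: idle
cycle 12: W2.I3
cycle 13: idle
cycle 14: W1.I4
cycle 15: W1.I5
cycle 16: W1.I6
cycle 17: idle
cycle 18: idle
cycle 19: idle
cycle 20: W1.I7

Answer: 21 cycles, utilization 5/7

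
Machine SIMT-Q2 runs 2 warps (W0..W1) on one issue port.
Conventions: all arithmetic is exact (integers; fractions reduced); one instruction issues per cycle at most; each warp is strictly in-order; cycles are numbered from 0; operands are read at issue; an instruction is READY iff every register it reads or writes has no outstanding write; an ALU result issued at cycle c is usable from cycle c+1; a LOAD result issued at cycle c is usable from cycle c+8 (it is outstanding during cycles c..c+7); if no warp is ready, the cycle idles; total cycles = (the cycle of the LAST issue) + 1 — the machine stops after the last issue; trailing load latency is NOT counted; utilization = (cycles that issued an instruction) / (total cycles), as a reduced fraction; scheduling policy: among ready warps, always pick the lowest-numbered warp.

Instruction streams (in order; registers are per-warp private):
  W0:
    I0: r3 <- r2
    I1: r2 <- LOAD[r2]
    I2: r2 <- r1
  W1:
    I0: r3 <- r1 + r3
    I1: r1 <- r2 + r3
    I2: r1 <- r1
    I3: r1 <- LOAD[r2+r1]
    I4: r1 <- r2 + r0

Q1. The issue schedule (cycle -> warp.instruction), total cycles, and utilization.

cycle 0: W0.I0
cycle 1: W0.I1
cycle 2: W1.I0
cycle 3: W1.I1
cycle 4: W1.I2
cycle 5: W1.I3
cycle 6: idle
cycle 7: idle
cycle 8: idle
cycle 9: W0.I2
cycle 10: idle
cycle 11: idle
cycle 12: idle
cycle 13: W1.I4

Answer: 14 cycles, utilization 4/7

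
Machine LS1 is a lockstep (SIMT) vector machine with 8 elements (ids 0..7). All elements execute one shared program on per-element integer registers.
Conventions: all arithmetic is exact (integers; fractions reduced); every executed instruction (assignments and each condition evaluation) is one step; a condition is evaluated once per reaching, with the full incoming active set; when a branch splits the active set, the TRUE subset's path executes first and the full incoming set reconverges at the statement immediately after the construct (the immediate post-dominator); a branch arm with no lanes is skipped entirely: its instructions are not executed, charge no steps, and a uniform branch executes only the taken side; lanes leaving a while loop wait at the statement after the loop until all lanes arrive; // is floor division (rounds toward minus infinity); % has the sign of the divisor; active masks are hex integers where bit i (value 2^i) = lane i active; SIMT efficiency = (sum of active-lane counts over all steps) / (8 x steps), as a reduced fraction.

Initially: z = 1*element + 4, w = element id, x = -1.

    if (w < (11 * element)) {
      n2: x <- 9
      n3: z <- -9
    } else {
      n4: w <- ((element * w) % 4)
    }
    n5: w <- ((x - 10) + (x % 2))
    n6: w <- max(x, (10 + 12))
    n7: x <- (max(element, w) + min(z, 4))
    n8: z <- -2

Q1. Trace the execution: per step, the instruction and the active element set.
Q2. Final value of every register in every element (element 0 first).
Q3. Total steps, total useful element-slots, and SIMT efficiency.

step 0: eval (w < (11 * element))    0xff
step 1: x <- 9                       0xfe
step 2: z <- -9                      0xfe
step 3: w <- ((element * w) % 4)     0x01
step 4: w <- ((x - 10) + (x % 2))    0xff
step 5: w <- max(x, (10 + 12))       0xff
step 6: x <- (max(element, w) + min(z, 4)) 0xff
step 7: z <- -2                      0xff

Answer: 8 steps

z: -2,-2,-2,-2,-2,-2,-2,-2
w: 22,22,22,22,22,22,22,22
x: 26,13,13,13,13,13,13,13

steps = 8; useful = 55; efficiency = 55/64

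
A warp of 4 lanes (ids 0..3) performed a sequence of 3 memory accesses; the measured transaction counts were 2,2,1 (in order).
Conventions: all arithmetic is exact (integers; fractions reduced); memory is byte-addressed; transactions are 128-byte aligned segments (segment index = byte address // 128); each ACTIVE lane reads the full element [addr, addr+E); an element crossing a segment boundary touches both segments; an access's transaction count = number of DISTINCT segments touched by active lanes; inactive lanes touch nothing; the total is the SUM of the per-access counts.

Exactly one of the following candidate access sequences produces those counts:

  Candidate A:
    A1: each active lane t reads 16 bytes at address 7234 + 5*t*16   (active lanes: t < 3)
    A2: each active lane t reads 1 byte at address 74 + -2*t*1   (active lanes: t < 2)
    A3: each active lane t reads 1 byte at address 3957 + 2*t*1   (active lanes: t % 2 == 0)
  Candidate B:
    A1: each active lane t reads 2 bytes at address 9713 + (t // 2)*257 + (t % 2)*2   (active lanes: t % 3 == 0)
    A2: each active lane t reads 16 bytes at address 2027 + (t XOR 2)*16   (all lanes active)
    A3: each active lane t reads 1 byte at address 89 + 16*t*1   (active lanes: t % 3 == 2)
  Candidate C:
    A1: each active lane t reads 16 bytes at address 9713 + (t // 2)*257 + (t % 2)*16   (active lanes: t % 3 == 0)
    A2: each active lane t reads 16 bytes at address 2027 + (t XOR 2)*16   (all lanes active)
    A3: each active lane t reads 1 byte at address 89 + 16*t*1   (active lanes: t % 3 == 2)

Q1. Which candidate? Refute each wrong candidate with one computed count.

A: A2 gives 1 transaction, not 2
C: A1 gives 3 transactions, not 2
B: all counts match (2,2,1)

Answer: B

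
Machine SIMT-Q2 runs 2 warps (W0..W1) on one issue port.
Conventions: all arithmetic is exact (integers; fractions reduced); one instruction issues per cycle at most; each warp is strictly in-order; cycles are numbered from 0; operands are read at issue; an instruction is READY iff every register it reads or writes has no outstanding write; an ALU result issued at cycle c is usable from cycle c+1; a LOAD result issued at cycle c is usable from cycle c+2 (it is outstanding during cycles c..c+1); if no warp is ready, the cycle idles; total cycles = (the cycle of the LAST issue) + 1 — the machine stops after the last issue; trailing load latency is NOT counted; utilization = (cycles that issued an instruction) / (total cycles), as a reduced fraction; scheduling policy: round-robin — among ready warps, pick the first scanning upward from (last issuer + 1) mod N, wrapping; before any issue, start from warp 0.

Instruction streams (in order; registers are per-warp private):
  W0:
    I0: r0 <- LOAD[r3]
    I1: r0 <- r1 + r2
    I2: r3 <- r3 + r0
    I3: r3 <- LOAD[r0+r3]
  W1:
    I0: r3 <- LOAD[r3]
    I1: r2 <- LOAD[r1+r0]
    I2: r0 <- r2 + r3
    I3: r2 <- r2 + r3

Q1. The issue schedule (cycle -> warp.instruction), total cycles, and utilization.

cycle 0: W0.I0
cycle 1: W1.I0
cycle 2: W0.I1
cycle 3: W1.I1
cycle 4: W0.I2
cycle 5: W1.I2
cycle 6: W0.I3
cycle 7: W1.I3

Answer: 8 cycles, utilization 1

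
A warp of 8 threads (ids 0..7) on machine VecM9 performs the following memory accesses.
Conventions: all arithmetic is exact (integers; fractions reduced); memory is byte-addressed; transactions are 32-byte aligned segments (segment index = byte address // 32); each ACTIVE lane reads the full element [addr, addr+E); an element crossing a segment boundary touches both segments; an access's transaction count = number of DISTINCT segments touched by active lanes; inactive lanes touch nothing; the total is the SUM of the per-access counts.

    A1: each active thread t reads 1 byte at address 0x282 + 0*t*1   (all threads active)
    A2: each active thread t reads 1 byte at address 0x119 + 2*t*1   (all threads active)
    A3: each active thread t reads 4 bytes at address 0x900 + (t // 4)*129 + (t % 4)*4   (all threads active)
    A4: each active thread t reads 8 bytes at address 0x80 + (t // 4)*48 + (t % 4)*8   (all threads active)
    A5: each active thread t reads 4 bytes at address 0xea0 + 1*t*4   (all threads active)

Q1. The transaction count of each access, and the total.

A1: 1 transaction
A2: 2 transactions
A3: 2 transactions
A4: 3 transactions
A5: 1 transaction

Answer: 1,2,2,3,1; total 9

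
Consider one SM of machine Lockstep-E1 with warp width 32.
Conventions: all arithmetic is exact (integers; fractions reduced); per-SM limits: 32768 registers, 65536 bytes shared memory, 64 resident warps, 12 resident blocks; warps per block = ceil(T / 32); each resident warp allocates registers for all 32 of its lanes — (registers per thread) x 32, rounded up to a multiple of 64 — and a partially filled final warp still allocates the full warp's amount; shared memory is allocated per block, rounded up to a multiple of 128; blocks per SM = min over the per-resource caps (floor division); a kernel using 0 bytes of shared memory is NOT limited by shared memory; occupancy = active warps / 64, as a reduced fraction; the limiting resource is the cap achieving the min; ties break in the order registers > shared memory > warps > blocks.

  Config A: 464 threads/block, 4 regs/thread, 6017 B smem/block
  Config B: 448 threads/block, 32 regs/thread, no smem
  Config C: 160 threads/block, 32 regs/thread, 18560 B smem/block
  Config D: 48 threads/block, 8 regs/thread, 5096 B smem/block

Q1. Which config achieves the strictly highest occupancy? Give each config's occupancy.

occupancies: A 15/16, B 7/16, C 15/64, D 3/8

Answer: A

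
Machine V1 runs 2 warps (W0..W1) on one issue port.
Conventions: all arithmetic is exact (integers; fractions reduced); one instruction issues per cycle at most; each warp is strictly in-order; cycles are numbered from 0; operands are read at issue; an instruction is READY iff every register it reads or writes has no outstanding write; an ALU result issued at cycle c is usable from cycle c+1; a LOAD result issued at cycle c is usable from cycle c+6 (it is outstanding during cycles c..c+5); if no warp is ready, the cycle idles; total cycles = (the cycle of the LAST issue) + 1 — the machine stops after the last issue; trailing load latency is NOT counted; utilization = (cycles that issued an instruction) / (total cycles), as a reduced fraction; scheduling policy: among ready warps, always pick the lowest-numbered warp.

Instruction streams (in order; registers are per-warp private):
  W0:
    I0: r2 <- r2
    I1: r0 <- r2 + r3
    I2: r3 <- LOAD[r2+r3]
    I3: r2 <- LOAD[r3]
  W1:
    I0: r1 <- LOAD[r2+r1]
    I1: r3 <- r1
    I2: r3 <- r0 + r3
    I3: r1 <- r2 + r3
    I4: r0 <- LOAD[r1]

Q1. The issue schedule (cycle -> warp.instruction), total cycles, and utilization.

cycle 0: W0.I0
cycle 1: W0.I1
cycle 2: W0.I2
cycle 3: W1.I0
cycle 4: idle
cycle 5: idle
cycle 6: idle
cycle 7: idle
cycle 8: W0.I3
cycle 9: W1.I1
cycle 10: W1.I2
cycle 11: W1.I3
cycle 12: W1.I4

Answer: 13 cycles, utilization 9/13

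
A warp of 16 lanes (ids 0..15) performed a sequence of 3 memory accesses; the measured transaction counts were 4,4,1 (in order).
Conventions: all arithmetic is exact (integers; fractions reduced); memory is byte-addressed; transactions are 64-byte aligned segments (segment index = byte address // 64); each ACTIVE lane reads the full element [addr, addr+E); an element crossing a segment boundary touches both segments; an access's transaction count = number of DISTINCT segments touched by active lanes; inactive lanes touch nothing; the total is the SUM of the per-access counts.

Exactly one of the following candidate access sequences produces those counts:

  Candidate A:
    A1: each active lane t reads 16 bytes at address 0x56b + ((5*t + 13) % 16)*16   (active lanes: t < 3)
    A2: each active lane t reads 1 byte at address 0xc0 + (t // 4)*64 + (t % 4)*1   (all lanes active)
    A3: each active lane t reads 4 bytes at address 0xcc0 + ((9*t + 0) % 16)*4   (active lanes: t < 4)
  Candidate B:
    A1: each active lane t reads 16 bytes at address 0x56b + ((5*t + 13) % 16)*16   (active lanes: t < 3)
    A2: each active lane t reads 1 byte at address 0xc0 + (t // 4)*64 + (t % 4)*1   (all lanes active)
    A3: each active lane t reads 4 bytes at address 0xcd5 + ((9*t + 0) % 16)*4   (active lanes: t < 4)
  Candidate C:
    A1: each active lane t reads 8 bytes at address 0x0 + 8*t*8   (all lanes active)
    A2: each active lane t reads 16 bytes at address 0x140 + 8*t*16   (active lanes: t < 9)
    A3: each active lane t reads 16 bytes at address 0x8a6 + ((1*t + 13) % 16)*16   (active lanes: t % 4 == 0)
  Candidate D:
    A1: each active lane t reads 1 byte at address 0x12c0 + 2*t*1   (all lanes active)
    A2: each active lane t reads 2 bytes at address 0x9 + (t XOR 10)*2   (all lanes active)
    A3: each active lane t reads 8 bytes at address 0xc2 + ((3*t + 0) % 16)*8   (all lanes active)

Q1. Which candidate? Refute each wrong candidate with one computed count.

B: A3 gives 2 transactions, not 1
C: A1 gives 16 transactions, not 4
D: A1 gives 1 transaction, not 4
A: all counts match (4,4,1)

Answer: A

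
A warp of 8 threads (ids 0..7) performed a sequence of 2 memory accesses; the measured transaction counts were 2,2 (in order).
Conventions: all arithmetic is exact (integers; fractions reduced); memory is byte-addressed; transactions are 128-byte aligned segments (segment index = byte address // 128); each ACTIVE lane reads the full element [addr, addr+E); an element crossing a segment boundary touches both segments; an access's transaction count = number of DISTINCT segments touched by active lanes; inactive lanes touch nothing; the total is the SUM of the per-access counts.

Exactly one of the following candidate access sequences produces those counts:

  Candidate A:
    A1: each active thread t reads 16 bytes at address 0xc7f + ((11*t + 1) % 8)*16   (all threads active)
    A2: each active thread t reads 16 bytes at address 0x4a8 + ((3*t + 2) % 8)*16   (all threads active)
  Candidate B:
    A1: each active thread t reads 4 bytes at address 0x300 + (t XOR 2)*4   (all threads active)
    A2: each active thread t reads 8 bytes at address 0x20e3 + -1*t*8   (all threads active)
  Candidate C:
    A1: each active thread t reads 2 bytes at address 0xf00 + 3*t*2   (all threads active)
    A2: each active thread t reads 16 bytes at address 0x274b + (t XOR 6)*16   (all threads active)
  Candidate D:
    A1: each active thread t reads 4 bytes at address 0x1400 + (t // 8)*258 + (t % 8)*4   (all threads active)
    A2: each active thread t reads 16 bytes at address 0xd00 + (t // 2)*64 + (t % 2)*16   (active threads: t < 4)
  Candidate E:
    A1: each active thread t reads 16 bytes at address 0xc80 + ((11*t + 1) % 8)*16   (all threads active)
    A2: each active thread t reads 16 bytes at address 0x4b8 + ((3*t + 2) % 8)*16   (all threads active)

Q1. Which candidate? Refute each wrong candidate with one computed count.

B: A1 gives 1 transaction, not 2
C: A1 gives 1 transaction, not 2
D: A1 gives 1 transaction, not 2
E: A1 gives 1 transaction, not 2
A: all counts match (2,2)

Answer: A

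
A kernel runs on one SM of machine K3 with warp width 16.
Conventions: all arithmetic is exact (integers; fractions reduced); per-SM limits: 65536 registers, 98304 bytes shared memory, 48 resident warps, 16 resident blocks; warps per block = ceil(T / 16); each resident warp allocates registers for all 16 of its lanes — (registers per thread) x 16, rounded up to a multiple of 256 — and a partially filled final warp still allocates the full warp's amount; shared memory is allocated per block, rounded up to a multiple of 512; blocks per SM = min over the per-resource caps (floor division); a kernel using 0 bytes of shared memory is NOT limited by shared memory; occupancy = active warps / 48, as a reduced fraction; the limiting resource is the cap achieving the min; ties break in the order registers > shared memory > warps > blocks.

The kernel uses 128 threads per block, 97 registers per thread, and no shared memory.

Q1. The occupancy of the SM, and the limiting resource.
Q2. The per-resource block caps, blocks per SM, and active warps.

Answer: occupancy 2/3, limited by registers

registers: 4 blocks
shared memory: no limit (kernel uses none)
warps: 6 blocks
blocks: 16 blocks

Answer: 4 blocks, 32 active warps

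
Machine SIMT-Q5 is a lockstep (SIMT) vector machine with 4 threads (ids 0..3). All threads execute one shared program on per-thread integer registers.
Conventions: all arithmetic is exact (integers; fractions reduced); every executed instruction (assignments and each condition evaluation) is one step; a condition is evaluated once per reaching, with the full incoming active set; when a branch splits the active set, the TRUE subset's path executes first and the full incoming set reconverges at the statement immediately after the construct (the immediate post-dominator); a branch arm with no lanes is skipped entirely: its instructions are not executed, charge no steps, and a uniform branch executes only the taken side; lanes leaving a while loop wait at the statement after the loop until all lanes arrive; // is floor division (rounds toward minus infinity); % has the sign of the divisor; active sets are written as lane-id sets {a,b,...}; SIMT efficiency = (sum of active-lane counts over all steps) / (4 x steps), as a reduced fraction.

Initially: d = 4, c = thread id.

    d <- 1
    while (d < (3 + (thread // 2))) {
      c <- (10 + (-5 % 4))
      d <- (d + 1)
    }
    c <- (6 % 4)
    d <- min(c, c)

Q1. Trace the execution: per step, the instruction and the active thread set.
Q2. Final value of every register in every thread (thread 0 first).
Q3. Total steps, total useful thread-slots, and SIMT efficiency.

step 0: d <- 1                       {0,1,2,3}
step 1: eval (d < (3 + (thread // 2))) {0,1,2,3}
step 2: c <- (10 + (-5 % 4))         {0,1,2,3}
step 3: d <- (d + 1)                 {0,1,2,3}
step 4: eval (d < (3 + (thread // 2))) {0,1,2,3}
step 5: c <- (10 + (-5 % 4))         {0,1,2,3}
step 6: d <- (d + 1)                 {0,1,2,3}
step 7: eval (d < (3 + (thread // 2))) {0,1,2,3}
step 8: c <- (10 + (-5 % 4))         {2,3}
step 9: d <- (d + 1)                 {2,3}
step 10: eval (d < (3 + (thread // 2))) {2,3}
step 11: c <- (6 % 4)                 {0,1,2,3}
step 12: d <- min(c, c)               {0,1,2,3}

Answer: 13 steps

d: 2,2,2,2
c: 2,2,2,2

steps = 13; useful = 46; efficiency = 46/52 = 23/26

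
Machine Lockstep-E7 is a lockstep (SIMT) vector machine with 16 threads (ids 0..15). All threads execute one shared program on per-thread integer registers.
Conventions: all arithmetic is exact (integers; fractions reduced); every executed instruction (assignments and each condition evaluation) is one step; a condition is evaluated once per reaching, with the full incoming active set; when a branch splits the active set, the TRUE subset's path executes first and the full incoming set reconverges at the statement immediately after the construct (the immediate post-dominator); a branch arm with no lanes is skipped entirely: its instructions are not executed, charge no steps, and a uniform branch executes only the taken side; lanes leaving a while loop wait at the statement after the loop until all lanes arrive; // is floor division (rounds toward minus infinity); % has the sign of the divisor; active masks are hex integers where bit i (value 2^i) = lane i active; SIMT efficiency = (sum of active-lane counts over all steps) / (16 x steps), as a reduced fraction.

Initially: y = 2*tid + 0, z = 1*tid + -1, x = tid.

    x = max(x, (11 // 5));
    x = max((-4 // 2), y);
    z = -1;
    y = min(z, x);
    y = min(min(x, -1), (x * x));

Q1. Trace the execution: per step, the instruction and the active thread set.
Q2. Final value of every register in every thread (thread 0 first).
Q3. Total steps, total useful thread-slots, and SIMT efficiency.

step 0: x <- max(x, (11 // 5))       0xffff
step 1: x <- max((-4 // 2), y)       0xffff
step 2: z <- -1                      0xffff
step 3: y <- min(z, x)               0xffff
step 4: y <- min(min(x, -1), (x * x)) 0xffff

Answer: 5 steps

y: -1,-1,-1,-1,-1,-1,-1,-1,-1,-1,-1,-1,-1,-1,-1,-1
z: -1,-1,-1,-1,-1,-1,-1,-1,-1,-1,-1,-1,-1,-1,-1,-1
x: 0,2,4,6,8,10,12,14,16,18,20,22,24,26,28,30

steps = 5; useful = 80; efficiency = 80/80 = 1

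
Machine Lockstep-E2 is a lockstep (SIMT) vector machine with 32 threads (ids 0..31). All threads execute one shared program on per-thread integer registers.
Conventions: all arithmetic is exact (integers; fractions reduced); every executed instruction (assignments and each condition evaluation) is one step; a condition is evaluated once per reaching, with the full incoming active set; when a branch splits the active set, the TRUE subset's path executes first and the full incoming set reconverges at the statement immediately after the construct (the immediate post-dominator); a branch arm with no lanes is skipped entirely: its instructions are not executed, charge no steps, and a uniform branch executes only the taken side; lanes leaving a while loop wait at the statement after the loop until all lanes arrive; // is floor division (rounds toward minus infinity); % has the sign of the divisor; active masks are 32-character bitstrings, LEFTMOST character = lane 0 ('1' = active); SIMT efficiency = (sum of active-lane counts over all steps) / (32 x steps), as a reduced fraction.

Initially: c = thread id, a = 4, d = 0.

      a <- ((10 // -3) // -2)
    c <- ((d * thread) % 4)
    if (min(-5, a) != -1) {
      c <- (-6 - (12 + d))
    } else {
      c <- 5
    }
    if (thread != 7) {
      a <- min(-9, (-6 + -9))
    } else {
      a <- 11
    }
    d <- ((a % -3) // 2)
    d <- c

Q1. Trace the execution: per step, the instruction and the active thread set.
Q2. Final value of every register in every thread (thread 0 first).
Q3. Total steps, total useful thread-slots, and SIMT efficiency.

step 0: a <- ((10 // -3) // -2)      11111111111111111111111111111111
step 1: c <- ((d * thread) % 4)      11111111111111111111111111111111
step 2: eval (min(-5, a) != -1)      11111111111111111111111111111111
step 3: c <- (-6 - (12 + d))         11111111111111111111111111111111
step 4: eval (thread != 7)           11111111111111111111111111111111
step 5: a <- min(-9, (-6 + -9))      11111110111111111111111111111111
step 6: a <- 11                      00000001000000000000000000000000
step 7: d <- ((a % -3) // 2)         11111111111111111111111111111111
step 8: d <- c                       11111111111111111111111111111111

Answer: 9 steps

c: -18,-18,-18,-18,-18,-18,-18,-18,-18,-18,-18,-18,-18,-18,-18,-18,-18,-18,-18,-18,-18,-18,-18,-18,-18,-18,-18,-18,-18,-18,-18,-18
a: -15,-15,-15,-15,-15,-15,-15,11,-15,-15,-15,-15,-15,-15,-15,-15,-15,-15,-15,-15,-15,-15,-15,-15,-15,-15,-15,-15,-15,-15,-15,-15
d: -18,-18,-18,-18,-18,-18,-18,-18,-18,-18,-18,-18,-18,-18,-18,-18,-18,-18,-18,-18,-18,-18,-18,-18,-18,-18,-18,-18,-18,-18,-18,-18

steps = 9; useful = 256; efficiency = 256/288 = 8/9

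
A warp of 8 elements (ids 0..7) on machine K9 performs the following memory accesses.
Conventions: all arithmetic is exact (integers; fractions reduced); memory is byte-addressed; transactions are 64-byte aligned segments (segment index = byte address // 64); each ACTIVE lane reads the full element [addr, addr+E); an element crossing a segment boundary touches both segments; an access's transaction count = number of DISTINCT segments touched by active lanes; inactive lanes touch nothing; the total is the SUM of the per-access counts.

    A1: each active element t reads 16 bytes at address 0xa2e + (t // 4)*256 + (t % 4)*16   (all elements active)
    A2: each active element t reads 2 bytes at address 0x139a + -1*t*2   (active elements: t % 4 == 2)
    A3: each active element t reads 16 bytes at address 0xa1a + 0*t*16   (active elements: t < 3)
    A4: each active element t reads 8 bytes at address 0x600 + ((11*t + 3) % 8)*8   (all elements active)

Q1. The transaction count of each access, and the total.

A1: 4 transactions
A2: 1 transaction
A3: 1 transaction
A4: 1 transaction

Answer: 4,1,1,1; total 7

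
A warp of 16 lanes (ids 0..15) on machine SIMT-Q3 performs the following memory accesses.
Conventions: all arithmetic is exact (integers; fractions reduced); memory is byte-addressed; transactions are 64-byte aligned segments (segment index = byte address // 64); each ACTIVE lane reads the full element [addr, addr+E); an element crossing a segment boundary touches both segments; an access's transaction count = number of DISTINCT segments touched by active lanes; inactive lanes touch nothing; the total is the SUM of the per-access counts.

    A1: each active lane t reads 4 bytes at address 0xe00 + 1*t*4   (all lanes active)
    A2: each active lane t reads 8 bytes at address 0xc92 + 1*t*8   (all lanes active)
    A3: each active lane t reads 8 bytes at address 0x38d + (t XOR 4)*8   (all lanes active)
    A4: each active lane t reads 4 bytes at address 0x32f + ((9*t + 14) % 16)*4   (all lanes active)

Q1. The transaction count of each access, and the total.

A1: 1 transaction
A2: 3 transactions
A3: 3 transactions
A4: 2 transactions

Answer: 1,3,3,2; total 9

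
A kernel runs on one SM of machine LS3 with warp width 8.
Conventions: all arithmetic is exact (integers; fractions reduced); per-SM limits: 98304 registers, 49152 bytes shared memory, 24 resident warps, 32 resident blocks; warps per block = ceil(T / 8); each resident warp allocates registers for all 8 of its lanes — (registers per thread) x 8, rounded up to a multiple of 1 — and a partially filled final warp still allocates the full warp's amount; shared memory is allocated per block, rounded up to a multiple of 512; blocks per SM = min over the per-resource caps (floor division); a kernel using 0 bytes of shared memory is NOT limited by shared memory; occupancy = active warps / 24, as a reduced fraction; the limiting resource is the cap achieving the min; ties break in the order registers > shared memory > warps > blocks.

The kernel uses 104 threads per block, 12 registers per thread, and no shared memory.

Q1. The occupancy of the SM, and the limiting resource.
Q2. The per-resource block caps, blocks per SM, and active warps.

Answer: occupancy 13/24, limited by warps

registers: 78 blocks
shared memory: no limit (kernel uses none)
warps: 1 block
blocks: 32 blocks

Answer: 1 block, 13 active warps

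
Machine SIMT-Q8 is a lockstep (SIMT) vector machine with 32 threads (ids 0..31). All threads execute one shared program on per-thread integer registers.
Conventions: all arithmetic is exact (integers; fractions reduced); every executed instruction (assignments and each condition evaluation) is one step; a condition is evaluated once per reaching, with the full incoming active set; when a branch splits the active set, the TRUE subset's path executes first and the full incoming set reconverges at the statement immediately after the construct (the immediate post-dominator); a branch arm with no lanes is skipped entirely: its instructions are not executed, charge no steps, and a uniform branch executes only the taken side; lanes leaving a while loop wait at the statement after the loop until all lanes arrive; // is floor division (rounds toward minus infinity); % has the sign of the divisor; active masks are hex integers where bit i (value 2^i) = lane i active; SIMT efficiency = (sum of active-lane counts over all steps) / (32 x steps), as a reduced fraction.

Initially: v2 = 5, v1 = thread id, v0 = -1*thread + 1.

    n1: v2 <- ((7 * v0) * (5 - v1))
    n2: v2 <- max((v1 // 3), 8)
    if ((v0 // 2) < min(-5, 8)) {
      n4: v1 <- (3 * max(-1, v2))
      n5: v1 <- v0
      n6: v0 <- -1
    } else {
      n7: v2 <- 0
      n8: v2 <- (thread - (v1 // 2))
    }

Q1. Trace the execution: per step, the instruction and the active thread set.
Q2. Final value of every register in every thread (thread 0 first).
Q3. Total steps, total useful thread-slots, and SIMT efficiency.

step 0: v2 <- ((7 * v0) * (5 - v1))  0xffffffff
step 1: v2 <- max((v1 // 3), 8)      0xffffffff
step 2: eval ((v0 // 2) < min(-5, 8)) 0xffffffff
step 3: v1 <- (3 * max(-1, v2))      0xfffff000
step 4: v1 <- v0                     0xfffff000
step 5: v0 <- -1                     0xfffff000
step 6: v2 <- 0                      0x00000fff
step 7: v2 <- (thread - (v1 // 2))   0x00000fff

Answer: 8 steps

v2: 0,1,1,2,2,3,3,4,4,5,5,6,8,8,8,8,8,8,8,8,8,8,8,8,8,8,8,9,9,9,10,10
v1: 0,1,2,3,4,5,6,7,8,9,10,11,-11,-12,-13,-14,-15,-16,-17,-18,-19,-20,-21,-22,-23,-24,-25,-26,-27,-28,-29,-30
v0: 1,0,-1,-2,-3,-4,-5,-6,-7,-8,-9,-10,-1,-1,-1,-1,-1,-1,-1,-1,-1,-1,-1,-1,-1,-1,-1,-1,-1,-1,-1,-1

steps = 8; useful = 180; efficiency = 180/256 = 45/64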